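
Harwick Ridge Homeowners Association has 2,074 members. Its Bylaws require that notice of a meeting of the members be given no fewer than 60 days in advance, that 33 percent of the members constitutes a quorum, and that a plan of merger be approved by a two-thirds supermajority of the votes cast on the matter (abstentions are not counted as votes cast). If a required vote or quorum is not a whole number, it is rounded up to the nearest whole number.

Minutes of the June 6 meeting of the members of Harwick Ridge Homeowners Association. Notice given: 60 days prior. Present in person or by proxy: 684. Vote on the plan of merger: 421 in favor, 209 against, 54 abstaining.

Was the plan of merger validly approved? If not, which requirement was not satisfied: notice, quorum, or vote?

Notice: 60 days given; 60 required. Satisfied.
Quorum: 33% of 2,074 = 684.42, rounded up to 685; 684 present. Not satisfied.
Vote: requires two-thirds of the votes cast (684 − 54 abstaining = 630); 2/3 of 630 = 420, so 420 needed; 421 in favor. Satisfied.

Invalid — quorum requirement not satisfied.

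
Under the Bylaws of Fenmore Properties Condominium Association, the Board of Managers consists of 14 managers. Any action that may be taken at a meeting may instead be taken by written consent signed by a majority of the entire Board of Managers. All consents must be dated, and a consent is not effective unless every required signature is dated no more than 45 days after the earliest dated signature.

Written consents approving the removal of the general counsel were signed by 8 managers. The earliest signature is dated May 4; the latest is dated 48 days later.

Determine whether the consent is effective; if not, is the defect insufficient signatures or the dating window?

Not effective — dating-window requirement not satisfied.

Signatures required: a majority of 14 — a majority of 14 is 8, so 8 needed; 8 signed. Sufficient.
Dating window: the latest signature is 48 days after the earliest; the limit is 45 days. Outside the window.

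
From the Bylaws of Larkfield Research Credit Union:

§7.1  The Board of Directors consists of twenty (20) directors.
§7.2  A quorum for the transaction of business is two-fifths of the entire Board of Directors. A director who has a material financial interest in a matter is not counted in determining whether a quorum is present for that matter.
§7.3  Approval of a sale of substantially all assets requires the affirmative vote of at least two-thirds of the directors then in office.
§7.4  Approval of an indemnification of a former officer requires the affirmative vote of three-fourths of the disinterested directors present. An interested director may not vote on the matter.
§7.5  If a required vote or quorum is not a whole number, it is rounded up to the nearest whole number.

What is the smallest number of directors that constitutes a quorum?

2/5 of 20 = 8.

8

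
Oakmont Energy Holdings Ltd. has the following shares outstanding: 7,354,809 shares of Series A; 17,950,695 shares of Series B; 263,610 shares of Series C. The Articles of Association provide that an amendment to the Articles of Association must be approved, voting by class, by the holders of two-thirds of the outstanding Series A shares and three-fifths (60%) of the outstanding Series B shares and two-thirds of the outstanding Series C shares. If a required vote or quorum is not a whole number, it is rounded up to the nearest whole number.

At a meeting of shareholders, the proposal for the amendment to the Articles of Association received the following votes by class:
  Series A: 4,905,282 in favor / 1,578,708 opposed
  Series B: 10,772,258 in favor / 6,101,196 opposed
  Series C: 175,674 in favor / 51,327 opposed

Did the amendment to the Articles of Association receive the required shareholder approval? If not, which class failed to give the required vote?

Not approved — the Series C shares did not give the required vote.

Series A: 2/3 of 7354809 = 4903206; 4,903,206 required, 4,905,282 in favor — approved.
Series B: 3/5 of 17950695 = 10770417; 10,770,417 required, 10,772,258 in favor — approved.
Series C: 2/3 of 263610 = 175740; 175,740 required, 175,674 in favor — not approved.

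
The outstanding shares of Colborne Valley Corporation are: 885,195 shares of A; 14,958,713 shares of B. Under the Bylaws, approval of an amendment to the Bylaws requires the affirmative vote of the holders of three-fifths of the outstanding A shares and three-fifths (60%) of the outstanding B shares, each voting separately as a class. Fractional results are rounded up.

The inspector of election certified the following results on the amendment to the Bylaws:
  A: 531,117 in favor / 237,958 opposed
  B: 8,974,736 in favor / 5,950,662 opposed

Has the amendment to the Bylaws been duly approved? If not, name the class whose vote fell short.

A: 3/5 of 885195 = 531117; 531,117 required, 531,117 in favor — approved.
B: 3/5 of 14958713 = 8975227.80, rounded up to 8975228; 8,975,228 required, 8,974,736 in favor — not approved.

Not approved — the B shares did not give the required vote.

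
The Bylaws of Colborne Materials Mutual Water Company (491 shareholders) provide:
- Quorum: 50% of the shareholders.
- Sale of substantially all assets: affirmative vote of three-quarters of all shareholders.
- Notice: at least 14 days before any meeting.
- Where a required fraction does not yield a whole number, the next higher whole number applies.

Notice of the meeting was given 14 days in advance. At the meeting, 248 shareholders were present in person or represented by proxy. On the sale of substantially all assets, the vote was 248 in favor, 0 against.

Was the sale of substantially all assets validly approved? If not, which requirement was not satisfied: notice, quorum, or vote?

Invalid — vote requirement not satisfied.

Notice: 14 days given; 14 required. Satisfied.
Quorum: 50% of 491 = 245.50, rounded up to 246; 248 present. Satisfied.
Vote: requires three-fourths of all shareholders (491); 3/4 of 491 = 368.25, rounded up to 369, so 369 needed; 248 in favor. Not satisfied.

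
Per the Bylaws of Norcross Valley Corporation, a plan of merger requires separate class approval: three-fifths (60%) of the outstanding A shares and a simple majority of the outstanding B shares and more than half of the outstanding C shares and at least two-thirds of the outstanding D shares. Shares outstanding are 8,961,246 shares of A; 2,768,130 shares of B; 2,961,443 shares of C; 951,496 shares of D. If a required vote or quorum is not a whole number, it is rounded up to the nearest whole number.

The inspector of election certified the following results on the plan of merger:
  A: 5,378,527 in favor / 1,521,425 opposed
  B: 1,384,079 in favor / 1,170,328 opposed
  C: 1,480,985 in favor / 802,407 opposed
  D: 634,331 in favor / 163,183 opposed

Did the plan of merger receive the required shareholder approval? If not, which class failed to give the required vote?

A: 3/5 of 8961246 = 5376747.60, rounded up to 5376748; 5,376,748 required, 5,378,527 in favor — approved.
B: a majority of 2768130 is 1384066; 1,384,066 required, 1,384,079 in favor — approved.
C: a majority of 2961443 is 1480722; 1,480,722 required, 1,480,985 in favor — approved.
D: 2/3 of 951496 = 634330.67, rounded up to 634331; 634,331 required, 634,331 in favor — approved.

Approved — every class gave the required vote.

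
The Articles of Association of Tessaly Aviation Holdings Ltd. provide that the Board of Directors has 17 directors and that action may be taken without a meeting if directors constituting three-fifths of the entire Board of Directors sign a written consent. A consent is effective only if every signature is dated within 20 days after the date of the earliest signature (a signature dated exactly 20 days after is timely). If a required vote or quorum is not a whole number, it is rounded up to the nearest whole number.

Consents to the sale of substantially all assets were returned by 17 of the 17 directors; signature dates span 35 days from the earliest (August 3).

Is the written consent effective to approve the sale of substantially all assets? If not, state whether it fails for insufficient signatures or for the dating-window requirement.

Signatures required: three-fifths of 17 — 3/5 of 17 = 10.20, rounded up to 11, so 11 needed; 17 signed. Sufficient.
Dating window: the latest signature is 35 days after the earliest; the limit is 20 days. Outside the window.

Not effective — dating-window requirement not satisfied.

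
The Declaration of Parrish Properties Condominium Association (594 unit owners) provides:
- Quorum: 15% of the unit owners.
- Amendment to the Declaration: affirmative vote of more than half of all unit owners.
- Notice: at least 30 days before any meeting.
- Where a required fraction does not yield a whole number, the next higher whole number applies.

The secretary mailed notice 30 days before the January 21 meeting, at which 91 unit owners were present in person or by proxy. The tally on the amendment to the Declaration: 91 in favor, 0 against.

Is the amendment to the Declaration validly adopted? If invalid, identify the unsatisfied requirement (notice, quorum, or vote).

Notice: 30 days given; 30 required. Satisfied.
Quorum: 15% of 594 = 89.10, rounded up to 90; 91 present. Satisfied.
Vote: requires a majority of all unit owners (594); a majority of 594 is 298, so 298 needed; 91 in favor. Not satisfied.

Invalid — vote requirement not satisfied.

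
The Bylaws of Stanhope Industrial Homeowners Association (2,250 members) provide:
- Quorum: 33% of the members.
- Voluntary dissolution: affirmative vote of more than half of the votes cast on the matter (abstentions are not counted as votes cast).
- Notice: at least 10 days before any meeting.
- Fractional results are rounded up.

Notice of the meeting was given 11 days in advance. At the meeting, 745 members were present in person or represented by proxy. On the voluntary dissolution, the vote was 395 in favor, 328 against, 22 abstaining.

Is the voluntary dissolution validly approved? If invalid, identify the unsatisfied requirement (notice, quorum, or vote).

Notice: 11 days given; 10 required. Satisfied.
Quorum: 33% of 2,250 = 742.50, rounded up to 743; 745 present. Satisfied.
Vote: requires a majority of the votes cast (745 − 22 abstaining = 723); a majority of 723 is 362, so 362 needed; 395 in favor. Satisfied.

Valid — all requirements satisfied.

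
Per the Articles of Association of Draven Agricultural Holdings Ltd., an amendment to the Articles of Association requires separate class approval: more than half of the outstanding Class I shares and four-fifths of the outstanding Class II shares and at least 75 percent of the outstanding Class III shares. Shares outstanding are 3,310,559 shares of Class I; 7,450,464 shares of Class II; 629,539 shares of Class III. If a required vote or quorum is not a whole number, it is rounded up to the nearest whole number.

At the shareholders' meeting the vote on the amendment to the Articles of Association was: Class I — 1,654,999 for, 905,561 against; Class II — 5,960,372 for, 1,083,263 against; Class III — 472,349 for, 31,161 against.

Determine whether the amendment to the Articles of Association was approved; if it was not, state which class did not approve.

Not approved — the Class I shares did not give the required vote.

Class I: a majority of 3310559 is 1655280; 1,655,280 required, 1,654,999 in favor — not approved.
Class II: 4/5 of 7450464 = 5960371.20, rounded up to 5960372; 5,960,372 required, 5,960,372 in favor — approved.
Class III: 3/4 of 629539 = 472154.25, rounded up to 472155; 472,155 required, 472,349 in favor — approved.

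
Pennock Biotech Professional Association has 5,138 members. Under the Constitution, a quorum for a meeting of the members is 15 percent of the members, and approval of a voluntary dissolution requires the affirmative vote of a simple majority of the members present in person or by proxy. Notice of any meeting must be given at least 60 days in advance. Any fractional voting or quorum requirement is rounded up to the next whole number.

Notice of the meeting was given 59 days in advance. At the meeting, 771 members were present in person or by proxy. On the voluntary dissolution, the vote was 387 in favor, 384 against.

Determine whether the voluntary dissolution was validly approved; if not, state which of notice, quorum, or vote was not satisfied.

Notice: 59 days given; 60 required. Not satisfied.
Quorum: 15% of 5,138 = 770.70, rounded up to 771; 771 present. Satisfied.
Vote: requires a majority of those present (771); a majority of 771 is 386, so 386 needed; 387 in favor. Satisfied.

Invalid — notice requirement not satisfied.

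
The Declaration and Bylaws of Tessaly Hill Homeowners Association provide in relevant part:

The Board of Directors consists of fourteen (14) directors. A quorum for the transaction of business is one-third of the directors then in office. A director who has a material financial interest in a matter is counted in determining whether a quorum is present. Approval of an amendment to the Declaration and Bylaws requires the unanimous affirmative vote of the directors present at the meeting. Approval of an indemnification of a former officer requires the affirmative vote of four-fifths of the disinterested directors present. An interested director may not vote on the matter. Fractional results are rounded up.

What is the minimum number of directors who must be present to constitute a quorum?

5

1/3 of 14 = 4.67, rounded up to 5.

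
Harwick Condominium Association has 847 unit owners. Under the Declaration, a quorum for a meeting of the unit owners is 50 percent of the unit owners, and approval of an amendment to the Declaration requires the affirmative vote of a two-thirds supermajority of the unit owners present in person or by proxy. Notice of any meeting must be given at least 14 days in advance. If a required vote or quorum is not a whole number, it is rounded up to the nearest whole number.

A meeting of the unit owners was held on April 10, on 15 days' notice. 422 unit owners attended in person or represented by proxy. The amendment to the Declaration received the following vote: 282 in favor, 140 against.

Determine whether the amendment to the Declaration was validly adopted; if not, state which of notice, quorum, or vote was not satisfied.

Notice: 15 days given; 14 required. Satisfied.
Quorum: 50% of 847 = 423.50, rounded up to 424; 422 present. Not satisfied.
Vote: requires two-thirds of those present (422); 2/3 of 422 = 281.33, rounded up to 282, so 282 needed; 282 in favor. Satisfied.

Invalid — quorum requirement not satisfied.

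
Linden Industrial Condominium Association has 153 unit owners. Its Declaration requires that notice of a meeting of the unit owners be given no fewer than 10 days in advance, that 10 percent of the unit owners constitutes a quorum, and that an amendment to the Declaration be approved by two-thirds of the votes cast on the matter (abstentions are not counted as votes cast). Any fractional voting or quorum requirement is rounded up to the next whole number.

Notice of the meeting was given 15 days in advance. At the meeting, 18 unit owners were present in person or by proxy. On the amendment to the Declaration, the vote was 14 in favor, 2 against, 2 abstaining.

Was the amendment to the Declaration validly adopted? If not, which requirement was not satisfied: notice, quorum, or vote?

Valid — all requirements satisfied.

Notice: 15 days given; 10 required. Satisfied.
Quorum: 10% of 153 = 15.30, rounded up to 16; 18 present. Satisfied.
Vote: requires two-thirds of the votes cast (18 − 2 abstaining = 16); 2/3 of 16 = 10.67, rounded up to 11, so 11 needed; 14 in favor. Satisfied.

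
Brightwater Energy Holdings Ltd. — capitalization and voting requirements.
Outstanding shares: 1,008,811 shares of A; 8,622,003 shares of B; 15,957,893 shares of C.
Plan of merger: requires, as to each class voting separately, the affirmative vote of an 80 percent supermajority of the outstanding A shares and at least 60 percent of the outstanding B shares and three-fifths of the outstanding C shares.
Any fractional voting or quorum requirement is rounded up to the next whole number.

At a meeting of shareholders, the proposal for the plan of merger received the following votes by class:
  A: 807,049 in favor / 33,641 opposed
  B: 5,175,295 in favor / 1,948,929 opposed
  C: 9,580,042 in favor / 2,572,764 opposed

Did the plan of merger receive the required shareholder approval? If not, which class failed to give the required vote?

Approved — every class gave the required vote.

A: 4/5 of 1008811 = 807048.80, rounded up to 807049; 807,049 required, 807,049 in favor — approved.
B: 3/5 of 8622003 = 5173201.80, rounded up to 5173202; 5,173,202 required, 5,175,295 in favor — approved.
C: 3/5 of 15957893 = 9574735.80, rounded up to 9574736; 9,574,736 required, 9,580,042 in favor — approved.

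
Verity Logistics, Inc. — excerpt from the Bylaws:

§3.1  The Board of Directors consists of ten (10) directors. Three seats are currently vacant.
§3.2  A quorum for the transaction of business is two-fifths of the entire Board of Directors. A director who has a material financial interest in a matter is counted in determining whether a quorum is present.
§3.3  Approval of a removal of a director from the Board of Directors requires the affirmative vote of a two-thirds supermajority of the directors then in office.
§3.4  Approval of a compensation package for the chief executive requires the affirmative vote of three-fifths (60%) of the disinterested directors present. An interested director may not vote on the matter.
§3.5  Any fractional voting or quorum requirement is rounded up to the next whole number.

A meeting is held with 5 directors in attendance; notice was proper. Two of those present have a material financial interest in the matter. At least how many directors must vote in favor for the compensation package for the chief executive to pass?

2

The compensation package for the chief executive requires three-fifths of the disinterested directors present (5 − 2 = 3).
3/5 of 3 = 1.80, rounded up to 2.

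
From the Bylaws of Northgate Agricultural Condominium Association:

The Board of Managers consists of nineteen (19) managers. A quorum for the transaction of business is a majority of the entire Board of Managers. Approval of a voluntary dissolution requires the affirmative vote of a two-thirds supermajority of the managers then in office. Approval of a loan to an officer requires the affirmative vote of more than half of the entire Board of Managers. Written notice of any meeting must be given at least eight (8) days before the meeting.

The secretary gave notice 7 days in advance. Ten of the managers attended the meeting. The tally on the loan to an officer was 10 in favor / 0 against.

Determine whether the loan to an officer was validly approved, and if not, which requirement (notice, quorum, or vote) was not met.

Invalid — notice requirement not satisfied.

Notice: 7 days given; 8 required (7 < 8). Not satisfied.
Quorum: 10 present; quorum is 10. Satisfied.
Vote: the loan to an officer requires a majority of the entire Board of Managers (19). A majority of 19 is 10, so 10 affirmative votes are needed; 10 voted in favor. Satisfied.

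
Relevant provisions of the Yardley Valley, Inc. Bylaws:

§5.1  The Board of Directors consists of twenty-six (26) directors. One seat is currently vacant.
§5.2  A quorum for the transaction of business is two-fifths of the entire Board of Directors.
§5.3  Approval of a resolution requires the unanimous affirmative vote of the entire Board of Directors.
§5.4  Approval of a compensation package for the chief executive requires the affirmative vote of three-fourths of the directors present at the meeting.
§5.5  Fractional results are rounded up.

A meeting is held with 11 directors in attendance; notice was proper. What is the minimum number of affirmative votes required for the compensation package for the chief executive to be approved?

9

The compensation package for the chief executive requires three-fourths of the directors present (11).
3/4 of 11 = 8.25, rounded up to 9.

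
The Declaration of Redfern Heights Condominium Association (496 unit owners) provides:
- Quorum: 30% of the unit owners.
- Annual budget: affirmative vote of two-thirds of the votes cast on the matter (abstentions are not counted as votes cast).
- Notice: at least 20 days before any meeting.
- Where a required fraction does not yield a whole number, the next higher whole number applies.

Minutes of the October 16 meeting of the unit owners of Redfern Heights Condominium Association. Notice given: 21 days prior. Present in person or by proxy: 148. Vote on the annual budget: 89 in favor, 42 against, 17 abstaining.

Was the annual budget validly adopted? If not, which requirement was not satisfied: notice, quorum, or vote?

Invalid — quorum requirement not satisfied.

Notice: 21 days given; 20 required. Satisfied.
Quorum: 30% of 496 = 148.80, rounded up to 149; 148 present. Not satisfied.
Vote: requires two-thirds of the votes cast (148 − 17 abstaining = 131); 2/3 of 131 = 87.33, rounded up to 88, so 88 needed; 89 in favor. Satisfied.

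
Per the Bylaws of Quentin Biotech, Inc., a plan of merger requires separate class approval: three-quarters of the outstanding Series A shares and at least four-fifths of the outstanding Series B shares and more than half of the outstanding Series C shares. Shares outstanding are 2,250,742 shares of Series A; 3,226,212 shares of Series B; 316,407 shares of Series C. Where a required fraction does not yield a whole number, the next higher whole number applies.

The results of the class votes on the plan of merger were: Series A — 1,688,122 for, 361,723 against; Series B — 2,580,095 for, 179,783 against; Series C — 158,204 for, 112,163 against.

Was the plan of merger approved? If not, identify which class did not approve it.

Not approved — the Series B shares did not give the required vote.

Series A: 3/4 of 2250742 = 1688056.50, rounded up to 1688057; 1,688,057 required, 1,688,122 in favor — approved.
Series B: 4/5 of 3226212 = 2580969.60, rounded up to 2580970; 2,580,970 required, 2,580,095 in favor — not approved.
Series C: a majority of 316407 is 158204; 158,204 required, 158,204 in favor — approved.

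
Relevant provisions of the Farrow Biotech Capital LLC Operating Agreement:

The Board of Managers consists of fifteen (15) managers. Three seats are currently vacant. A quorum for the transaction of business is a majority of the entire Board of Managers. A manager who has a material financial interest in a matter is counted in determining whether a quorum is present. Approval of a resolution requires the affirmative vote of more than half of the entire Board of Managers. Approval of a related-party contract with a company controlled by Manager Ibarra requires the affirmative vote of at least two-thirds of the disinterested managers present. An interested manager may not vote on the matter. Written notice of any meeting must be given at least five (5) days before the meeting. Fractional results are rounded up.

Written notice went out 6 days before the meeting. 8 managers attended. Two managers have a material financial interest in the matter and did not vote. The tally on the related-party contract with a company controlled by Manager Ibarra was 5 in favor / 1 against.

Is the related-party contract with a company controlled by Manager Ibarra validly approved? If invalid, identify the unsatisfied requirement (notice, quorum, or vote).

Notice: 6 days given; 5 required (6 ≥ 5). Satisfied.
Quorum: 8 present (interested managers count toward quorum); quorum is 8. Satisfied.
Vote: the related-party contract with a company controlled by Manager Ibarra requires two-thirds of the disinterested managers present (8 − 2 = 6). 2/3 of 6 = 4, so 4 affirmative votes are needed; 5 voted in favor. Satisfied.

Valid — all requirements satisfied.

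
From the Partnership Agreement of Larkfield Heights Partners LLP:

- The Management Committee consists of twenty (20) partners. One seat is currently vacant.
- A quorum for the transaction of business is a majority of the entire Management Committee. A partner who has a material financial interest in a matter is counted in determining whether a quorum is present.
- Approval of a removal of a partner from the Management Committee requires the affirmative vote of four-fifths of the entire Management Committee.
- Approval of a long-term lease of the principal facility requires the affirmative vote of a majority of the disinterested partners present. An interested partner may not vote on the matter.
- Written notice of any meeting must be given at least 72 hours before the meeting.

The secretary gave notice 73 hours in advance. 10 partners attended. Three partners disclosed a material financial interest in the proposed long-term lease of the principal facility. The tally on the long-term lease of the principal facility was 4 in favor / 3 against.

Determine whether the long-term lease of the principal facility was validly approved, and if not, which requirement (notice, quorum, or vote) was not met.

Invalid — quorum requirement not satisfied.

Notice: 73 hours given; 72 required (73 ≥ 72). Satisfied.
Quorum: 10 present (interested partners count toward quorum); quorum is 11. Not satisfied.
Vote: the long-term lease of the principal facility requires a majority of the disinterested partners present (10 − 3 = 7). A majority of 7 is 4, so 4 affirmative votes are needed; 4 voted in favor. Satisfied. (Moot — without a quorum no business can be validly transacted.)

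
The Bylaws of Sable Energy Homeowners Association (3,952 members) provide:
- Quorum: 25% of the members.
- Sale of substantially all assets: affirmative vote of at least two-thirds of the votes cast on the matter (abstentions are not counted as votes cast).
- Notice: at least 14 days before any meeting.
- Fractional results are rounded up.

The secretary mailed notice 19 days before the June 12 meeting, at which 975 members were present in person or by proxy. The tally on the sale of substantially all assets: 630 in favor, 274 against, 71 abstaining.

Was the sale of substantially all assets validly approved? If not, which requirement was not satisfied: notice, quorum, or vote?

Invalid — quorum requirement not satisfied.

Notice: 19 days given; 14 required. Satisfied.
Quorum: 25% of 3,952 = 988; 975 present. Not satisfied.
Vote: requires two-thirds of the votes cast (975 − 71 abstaining = 904); 2/3 of 904 = 602.67, rounded up to 603, so 603 needed; 630 in favor. Satisfied.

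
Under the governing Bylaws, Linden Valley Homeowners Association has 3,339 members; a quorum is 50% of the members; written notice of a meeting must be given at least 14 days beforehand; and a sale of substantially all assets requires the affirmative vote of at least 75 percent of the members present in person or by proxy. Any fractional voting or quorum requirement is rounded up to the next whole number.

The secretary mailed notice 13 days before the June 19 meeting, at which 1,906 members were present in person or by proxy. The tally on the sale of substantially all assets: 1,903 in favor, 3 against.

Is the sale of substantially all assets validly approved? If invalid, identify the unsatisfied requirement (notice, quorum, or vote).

Invalid — notice requirement not satisfied.

Notice: 13 days given; 14 required. Not satisfied.
Quorum: 50% of 3,339 = 1,669.50, rounded up to 1,670; 1,906 present. Satisfied.
Vote: requires three-fourths of those present (1,906); 3/4 of 1906 = 1429.50, rounded up to 1430, so 1,430 needed; 1,903 in favor. Satisfied.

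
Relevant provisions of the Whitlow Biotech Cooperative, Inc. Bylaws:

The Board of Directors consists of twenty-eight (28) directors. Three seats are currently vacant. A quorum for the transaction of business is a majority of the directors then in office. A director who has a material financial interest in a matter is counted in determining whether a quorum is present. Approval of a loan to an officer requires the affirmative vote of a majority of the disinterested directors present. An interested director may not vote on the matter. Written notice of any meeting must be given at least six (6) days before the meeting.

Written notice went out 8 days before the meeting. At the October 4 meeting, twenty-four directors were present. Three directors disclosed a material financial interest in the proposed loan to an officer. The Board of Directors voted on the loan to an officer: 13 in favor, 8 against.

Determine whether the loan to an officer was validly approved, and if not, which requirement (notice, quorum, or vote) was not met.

Notice: 8 days given; 6 required (8 ≥ 6). Satisfied.
Quorum: 24 present (interested directors count toward quorum); quorum is 13. Satisfied.
Vote: the loan to an officer requires a majority of the disinterested directors present (24 − 3 = 21). A majority of 21 is 11, so 11 affirmative votes are needed; 13 voted in favor. Satisfied.

Valid — all requirements satisfied.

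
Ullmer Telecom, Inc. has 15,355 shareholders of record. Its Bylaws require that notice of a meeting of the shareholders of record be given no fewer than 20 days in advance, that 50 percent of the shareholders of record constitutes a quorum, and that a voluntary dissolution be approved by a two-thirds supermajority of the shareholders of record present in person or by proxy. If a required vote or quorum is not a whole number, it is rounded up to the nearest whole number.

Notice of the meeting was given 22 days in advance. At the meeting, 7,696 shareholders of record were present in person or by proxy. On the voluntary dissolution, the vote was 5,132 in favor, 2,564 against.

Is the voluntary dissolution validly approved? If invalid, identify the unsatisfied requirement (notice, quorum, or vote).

Valid — all requirements satisfied.

Notice: 22 days given; 20 required. Satisfied.
Quorum: 50% of 15,355 = 7,677.50, rounded up to 7,678; 7,696 present. Satisfied.
Vote: requires two-thirds of those present (7,696); 2/3 of 7696 = 5130.67, rounded up to 5131, so 5,131 needed; 5,132 in favor. Satisfied.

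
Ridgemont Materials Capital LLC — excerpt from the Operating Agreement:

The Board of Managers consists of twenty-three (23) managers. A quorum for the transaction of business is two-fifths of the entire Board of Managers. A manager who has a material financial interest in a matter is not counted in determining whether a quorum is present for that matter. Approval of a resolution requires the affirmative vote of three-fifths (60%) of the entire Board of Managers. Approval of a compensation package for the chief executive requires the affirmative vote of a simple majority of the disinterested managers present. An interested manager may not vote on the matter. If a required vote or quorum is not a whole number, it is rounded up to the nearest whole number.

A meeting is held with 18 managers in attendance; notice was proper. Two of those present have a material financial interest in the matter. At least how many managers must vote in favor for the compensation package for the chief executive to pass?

9

The compensation package for the chief executive requires a majority of the disinterested managers present (18 − 2 = 16).
A majority of 16 is 9.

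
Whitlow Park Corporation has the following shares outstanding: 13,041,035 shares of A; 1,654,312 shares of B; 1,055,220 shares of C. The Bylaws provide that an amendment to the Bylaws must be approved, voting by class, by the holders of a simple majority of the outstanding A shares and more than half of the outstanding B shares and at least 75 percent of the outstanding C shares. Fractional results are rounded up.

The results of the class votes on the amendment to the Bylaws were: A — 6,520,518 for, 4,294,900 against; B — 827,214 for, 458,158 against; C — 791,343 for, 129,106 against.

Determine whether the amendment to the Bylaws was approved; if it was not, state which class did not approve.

A: a majority of 13041035 is 6520518; 6,520,518 required, 6,520,518 in favor — approved.
B: a majority of 1654312 is 827157; 827,157 required, 827,214 in favor — approved.
C: 3/4 of 1055220 = 791415; 791,415 required, 791,343 in favor — not approved.

Not approved — the C shares did not give the required vote.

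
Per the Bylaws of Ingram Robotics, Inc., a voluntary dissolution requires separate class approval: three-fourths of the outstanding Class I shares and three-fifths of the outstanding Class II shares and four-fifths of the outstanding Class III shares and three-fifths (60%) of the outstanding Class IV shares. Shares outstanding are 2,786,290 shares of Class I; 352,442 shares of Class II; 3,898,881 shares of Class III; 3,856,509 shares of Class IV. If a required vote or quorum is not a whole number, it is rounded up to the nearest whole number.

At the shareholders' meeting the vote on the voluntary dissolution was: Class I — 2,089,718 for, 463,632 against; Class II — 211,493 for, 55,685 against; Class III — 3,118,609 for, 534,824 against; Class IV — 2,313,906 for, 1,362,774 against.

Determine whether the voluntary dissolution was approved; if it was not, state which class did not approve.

Not approved — the Class III shares did not give the required vote.

Class I: 3/4 of 2786290 = 2089717.50, rounded up to 2089718; 2,089,718 required, 2,089,718 in favor — approved.
Class II: 3/5 of 352442 = 211465.20, rounded up to 211466; 211,466 required, 211,493 in favor — approved.
Class III: 4/5 of 3898881 = 3119104.80, rounded up to 3119105; 3,119,105 required, 3,118,609 in favor — not approved.
Class IV: 3/5 of 3856509 = 2313905.40, rounded up to 2313906; 2,313,906 required, 2,313,906 in favor — approved.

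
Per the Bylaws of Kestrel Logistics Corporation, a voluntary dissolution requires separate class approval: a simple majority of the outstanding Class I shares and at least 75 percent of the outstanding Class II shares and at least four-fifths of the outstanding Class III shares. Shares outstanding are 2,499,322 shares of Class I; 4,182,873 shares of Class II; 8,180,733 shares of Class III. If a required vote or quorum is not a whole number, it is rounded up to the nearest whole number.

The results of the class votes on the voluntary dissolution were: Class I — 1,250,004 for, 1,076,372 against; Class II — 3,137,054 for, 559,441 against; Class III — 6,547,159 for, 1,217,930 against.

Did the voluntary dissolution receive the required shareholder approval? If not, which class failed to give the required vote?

Class I: a majority of 2499322 is 1249662; 1,249,662 required, 1,250,004 in favor — approved.
Class II: 3/4 of 4182873 = 3137154.75, rounded up to 3137155; 3,137,155 required, 3,137,054 in favor — not approved.
Class III: 4/5 of 8180733 = 6544586.40, rounded up to 6544587; 6,544,587 required, 6,547,159 in favor — approved.

Not approved — the Class II shares did not give the required vote.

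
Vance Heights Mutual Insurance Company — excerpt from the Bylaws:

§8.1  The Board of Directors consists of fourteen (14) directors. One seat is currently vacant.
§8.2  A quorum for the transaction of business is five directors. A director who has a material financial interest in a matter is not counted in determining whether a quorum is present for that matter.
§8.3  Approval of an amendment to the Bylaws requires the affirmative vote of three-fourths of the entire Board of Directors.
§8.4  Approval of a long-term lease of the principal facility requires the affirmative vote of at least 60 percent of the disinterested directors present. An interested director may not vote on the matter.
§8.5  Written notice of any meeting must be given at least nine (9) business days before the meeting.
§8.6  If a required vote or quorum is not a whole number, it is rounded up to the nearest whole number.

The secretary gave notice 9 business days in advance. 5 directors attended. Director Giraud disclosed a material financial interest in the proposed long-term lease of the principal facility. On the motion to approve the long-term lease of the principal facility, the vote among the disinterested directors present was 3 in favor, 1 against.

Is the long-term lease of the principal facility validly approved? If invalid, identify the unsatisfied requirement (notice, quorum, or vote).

Invalid — quorum requirement not satisfied.

Notice: 9 business days given; 9 required (9 ≥ 9). Satisfied.
Quorum: 5 present, but the 1 interested director does not count, leaving 4. Quorum is 5. Not satisfied.
Vote: the long-term lease of the principal facility requires three-fifths of the disinterested directors present (5 − 1 = 4). 3/5 of 4 = 2.40, rounded up to 3, so 3 affirmative votes are needed; 3 voted in favor. Satisfied. (Moot — without a quorum no business can be validly transacted.)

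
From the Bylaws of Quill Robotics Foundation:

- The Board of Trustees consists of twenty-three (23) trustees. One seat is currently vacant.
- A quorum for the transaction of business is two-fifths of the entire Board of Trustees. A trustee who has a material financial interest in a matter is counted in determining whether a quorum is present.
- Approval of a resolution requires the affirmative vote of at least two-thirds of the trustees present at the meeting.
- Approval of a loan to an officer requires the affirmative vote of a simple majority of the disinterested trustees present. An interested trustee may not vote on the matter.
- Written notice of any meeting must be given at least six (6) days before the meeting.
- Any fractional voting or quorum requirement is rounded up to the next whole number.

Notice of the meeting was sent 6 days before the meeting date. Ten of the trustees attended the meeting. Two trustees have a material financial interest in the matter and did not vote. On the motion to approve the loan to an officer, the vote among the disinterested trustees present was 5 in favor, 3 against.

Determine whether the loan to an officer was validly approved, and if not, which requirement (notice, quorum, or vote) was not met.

Valid — all requirements satisfied.

Notice: 6 days given; 6 required (6 ≥ 6). Satisfied.
Quorum: 10 present (interested trustees count toward quorum); quorum is 10. Satisfied.
Vote: the loan to an officer requires a majority of the disinterested trustees present (10 − 2 = 8). A majority of 8 is 5, so 5 affirmative votes are needed; 5 voted in favor. Satisfied.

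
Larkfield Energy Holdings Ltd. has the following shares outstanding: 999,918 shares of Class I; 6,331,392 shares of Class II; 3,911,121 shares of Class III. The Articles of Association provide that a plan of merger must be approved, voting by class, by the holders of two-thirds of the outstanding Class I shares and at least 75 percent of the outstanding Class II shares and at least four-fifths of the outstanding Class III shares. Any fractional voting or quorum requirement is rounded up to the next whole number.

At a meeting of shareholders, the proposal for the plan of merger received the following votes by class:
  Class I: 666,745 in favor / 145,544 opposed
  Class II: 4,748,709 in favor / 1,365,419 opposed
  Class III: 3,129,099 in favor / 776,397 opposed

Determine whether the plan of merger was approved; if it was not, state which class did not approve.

Approved — every class gave the required vote.

Class I: 2/3 of 999918 = 666612; 666,612 required, 666,745 in favor — approved.
Class II: 3/4 of 6331392 = 4748544; 4,748,544 required, 4,748,709 in favor — approved.
Class III: 4/5 of 3911121 = 3128896.80, rounded up to 3128897; 3,128,897 required, 3,129,099 in favor — approved.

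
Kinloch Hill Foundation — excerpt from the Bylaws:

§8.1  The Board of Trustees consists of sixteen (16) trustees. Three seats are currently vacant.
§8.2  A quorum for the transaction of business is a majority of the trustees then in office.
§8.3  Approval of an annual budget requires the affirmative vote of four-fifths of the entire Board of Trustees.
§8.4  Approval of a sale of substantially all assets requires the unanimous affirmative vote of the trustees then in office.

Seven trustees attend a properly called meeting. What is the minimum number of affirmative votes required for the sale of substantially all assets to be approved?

13

The sale of substantially all assets requires the unanimous vote of the trustees then in office (13).
Unanimous means all 13.
(Only 7 can vote, so the sale of substantially all assets cannot pass at this meeting, but the required vote is still 13.)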